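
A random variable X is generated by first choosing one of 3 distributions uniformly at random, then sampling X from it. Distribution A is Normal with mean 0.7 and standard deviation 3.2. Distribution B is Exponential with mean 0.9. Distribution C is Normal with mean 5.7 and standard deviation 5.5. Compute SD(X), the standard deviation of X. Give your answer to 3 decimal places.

4.371

Per component, A: μ=0.7, E[X²]=10.73; B: μ=0.9, E[X²]=1.62; C: μ=5.7, E[X²]=62.74.
E[X] = 0.333333·0.7 + 0.333333·0.9 + 0.333333·5.7 = 2.43333.
E[X²] = 0.333333·10.73 + 0.333333·1.62 + 0.333333·62.74 = 25.03.
Var(X) = E[X²] − (E[X])² = 25.03 − 5.92111 = 19.1089.
SD(X) = √19.1089 = 4.37137.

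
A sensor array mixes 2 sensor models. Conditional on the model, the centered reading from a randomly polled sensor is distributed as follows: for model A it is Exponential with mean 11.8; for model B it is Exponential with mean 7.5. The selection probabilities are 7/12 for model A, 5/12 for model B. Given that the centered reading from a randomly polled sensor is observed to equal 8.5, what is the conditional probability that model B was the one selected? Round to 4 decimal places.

0.4265

Likelihoods f(8.5 | ·): A: 0.0412362; B: 0.0429278.
Posterior ∝ prior × likelihood. Numerator for B: 0.416667·0.0429278 = 0.0178866.
Normalizing constant: 0.583333·0.0412362 + 0.416667·0.0429278 = 0.041941.
P(B | observation) = 0.0178866 / 0.041941 = 0.42647.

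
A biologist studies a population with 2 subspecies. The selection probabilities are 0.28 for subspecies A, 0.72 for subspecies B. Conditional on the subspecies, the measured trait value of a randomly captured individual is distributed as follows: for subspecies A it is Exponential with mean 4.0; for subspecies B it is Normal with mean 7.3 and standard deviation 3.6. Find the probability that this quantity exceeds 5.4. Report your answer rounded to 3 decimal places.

Conditional on each subspecies, P(X > 5.4): A: 0.25924; B: 0.701173.
By total probability, P(X > 5.4) = 0.28·0.25924 + 0.72·0.701173 = 0.577432.

0.577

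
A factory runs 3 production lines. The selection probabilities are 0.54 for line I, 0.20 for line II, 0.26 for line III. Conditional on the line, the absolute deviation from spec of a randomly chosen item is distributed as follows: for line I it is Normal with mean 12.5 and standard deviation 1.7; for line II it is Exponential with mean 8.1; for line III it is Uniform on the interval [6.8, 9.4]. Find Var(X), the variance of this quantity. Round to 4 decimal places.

19.6381

Per component, I: μ=12.5, E[X²]=159.14; II: μ=8.1, E[X²]=131.22; III: μ=8.1, E[X²]=66.1733.
E[X] = 0.54·12.5 + 0.2·8.1 + 0.26·8.1 = 10.476.
E[X²] = 0.54·159.14 + 0.2·131.22 + 0.26·66.1733 = 129.385.
Var(X) = E[X²] − (E[X])² = 129.385 − 109.747 = 19.6381.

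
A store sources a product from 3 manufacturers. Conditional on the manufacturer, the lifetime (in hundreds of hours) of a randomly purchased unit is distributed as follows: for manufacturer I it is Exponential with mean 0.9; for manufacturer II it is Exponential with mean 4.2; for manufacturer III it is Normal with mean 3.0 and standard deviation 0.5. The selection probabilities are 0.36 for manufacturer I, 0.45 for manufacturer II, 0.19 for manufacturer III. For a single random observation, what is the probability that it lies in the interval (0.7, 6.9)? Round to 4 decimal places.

Conditional on each manufacturer, P(0.7 < X < 6.9): I: 0.458958; II: 0.653055; III: 0.999998.
By total probability, P(0.7 < X < 6.9) = 0.36·0.458958 + 0.45·0.653055 + 0.19·0.999998 = 0.649099.

0.6491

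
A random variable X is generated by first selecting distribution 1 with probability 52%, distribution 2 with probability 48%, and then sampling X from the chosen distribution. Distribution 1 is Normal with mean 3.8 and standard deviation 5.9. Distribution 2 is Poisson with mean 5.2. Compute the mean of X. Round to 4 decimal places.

Component means — 1: 3.8; 2: 5.2.
E[X] = 0.52·3.8 + 0.48·5.2 = 4.472.

4.4720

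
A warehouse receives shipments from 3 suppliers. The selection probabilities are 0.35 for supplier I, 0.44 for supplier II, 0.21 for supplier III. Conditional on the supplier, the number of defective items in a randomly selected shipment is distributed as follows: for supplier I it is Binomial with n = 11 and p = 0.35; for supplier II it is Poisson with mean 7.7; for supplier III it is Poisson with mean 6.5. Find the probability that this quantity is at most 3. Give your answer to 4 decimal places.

Conditional on each supplier, P(X ≤ 3): I: 0.42555; II: 0.0518188; III: 0.11185.
By total probability, P(X ≤ 3) = 0.35·0.42555 + 0.44·0.0518188 + 0.21·0.11185 = 0.195231.

0.1952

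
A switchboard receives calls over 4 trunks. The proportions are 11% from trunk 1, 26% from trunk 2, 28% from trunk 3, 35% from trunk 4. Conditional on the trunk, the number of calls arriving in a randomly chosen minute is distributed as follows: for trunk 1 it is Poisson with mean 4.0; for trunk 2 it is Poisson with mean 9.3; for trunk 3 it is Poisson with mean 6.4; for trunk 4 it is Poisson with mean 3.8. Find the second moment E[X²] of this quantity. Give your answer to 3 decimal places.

For each component E[X²] = Var + (mean)², giving 1: 20; 2: 95.79; 3: 47.36; 4: 18.24.
Overall E[X²] = 0.11·20 + 0.26·95.79 + 0.28·47.36 + 0.35·18.24 = 46.7502.

46.750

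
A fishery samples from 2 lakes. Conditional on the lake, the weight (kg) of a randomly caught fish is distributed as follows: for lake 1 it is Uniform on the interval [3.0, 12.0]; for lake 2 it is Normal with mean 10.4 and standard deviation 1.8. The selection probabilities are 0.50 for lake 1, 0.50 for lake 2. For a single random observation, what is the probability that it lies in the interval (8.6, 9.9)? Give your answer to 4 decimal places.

Conditional on each lake, P(8.6 < X < 9.9): 1: 0.144444; 2: 0.231936.
By total probability, P(8.6 < X < 9.9) = 0.5·0.144444 + 0.5·0.231936 = 0.18819.

0.1882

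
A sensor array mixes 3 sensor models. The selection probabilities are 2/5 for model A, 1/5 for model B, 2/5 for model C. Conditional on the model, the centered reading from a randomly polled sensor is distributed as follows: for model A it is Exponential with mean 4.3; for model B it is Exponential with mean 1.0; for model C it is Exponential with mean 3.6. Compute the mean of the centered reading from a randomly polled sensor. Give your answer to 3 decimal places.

3.360

Component means — A: 4.3; B: 1; C: 3.6.
E[X] = 0.4·4.3 + 0.2·1 + 0.4·3.6 = 3.36.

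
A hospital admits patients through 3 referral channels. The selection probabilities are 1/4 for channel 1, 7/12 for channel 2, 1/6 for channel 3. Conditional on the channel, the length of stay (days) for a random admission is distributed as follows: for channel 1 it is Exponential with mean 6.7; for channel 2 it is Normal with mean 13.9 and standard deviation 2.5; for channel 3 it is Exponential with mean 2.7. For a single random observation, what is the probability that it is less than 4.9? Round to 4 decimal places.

Conditional on each channel, P(X < 4.9): 1: 0.518738; 2: 0.000159109; 3: 0.837132.
By total probability, P(X < 4.9) = 0.25·0.518738 + 0.583333·0.000159109 + 0.166667·0.837132 = 0.269299.

0.2693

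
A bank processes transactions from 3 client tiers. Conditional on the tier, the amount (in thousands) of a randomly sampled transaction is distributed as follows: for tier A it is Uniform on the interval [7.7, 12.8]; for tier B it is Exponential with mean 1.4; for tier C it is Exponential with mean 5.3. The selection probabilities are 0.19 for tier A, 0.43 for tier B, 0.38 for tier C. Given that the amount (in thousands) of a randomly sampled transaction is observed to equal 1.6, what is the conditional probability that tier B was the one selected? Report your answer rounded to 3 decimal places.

Likelihoods f(1.6 | ·): A: 0; B: 0.22779; C: 0.139514.
Posterior ∝ prior × likelihood. Numerator for B: 0.43·0.22779 = 0.0979499.
Normalizing constant: 0.19·0 + 0.43·0.22779 + 0.38·0.139514 = 0.150965.
P(B | observation) = 0.0979499 / 0.150965 = 0.648825.

0.649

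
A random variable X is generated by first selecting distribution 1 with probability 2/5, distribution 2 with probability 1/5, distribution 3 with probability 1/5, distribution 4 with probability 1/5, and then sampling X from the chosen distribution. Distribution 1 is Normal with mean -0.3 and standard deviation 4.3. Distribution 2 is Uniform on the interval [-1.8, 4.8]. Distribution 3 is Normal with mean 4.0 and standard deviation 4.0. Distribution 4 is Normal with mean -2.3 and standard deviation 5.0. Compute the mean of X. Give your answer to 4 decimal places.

Component means — 1: -0.3; 2: 1.5; 3: 4; 4: -2.3.
E[X] = 0.4·-0.3 + 0.2·1.5 + 0.2·4 + 0.2·-2.3 = 0.52.

0.5200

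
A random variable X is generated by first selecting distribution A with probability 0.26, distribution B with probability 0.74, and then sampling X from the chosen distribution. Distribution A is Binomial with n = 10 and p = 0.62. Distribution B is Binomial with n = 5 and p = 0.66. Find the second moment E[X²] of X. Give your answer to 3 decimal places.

For each component E[X²] = Var + (mean)², giving A: 40.796; B: 12.012.
Overall E[X²] = 0.26·40.796 + 0.74·12.012 = 19.4958.

19.496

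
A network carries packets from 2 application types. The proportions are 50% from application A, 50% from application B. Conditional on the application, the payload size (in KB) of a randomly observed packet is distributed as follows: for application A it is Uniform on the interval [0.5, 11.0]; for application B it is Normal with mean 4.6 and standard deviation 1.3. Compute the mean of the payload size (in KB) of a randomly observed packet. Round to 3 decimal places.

Component means — A: 5.75; B: 4.6.
E[X] = 0.5·5.75 + 0.5·4.6 = 5.175.

5.175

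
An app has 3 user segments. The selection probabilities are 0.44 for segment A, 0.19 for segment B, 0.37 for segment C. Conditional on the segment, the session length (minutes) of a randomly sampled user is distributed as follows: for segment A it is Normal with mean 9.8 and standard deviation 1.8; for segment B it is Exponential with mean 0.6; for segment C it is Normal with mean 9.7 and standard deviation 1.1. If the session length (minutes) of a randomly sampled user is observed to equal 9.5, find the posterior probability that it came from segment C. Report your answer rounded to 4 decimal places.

Likelihoods f(9.5 | ·): A: 0.218578; B: 2.21574e-07; C: 0.356729.
Posterior ∝ prior × likelihood. Numerator for C: 0.37·0.356729 = 0.13199.
Normalizing constant: 0.44·0.218578 + 0.19·2.21574e-07 + 0.37·0.356729 = 0.228164.
P(C | observation) = 0.13199 / 0.228164 = 0.578487.

0.5785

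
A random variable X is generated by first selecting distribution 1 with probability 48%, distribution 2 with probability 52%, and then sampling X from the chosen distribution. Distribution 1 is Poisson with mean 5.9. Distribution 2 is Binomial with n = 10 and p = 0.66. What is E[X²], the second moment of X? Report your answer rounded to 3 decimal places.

For each component E[X²] = Var + (mean)², giving 1: 40.71; 2: 45.804.
Overall E[X²] = 0.48·40.71 + 0.52·45.804 = 43.3589.

43.359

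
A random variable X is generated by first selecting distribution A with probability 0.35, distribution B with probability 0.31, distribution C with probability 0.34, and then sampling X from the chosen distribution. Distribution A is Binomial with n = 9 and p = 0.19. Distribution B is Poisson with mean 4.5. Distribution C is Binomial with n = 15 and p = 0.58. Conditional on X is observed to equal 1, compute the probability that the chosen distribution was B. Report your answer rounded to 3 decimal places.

Likelihoods P(X=1 | ·): A: 0.316866; B: 0.0499905; C: 4.62391e-05.
Posterior ∝ prior × likelihood. Numerator for B: 0.31·0.0499905 = 0.0154971.
Normalizing constant: 0.35·0.316866 + 0.31·0.0499905 + 0.34·4.62391e-05 = 0.126416.
P(B | observation) = 0.0154971 / 0.126416 = 0.122588.

0.123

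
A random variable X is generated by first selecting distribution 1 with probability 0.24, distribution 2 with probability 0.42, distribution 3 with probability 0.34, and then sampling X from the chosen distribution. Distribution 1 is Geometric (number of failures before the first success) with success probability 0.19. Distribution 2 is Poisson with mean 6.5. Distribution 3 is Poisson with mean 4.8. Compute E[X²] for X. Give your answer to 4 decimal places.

For each component E[X²] = Var + (mean)², giving 1: 40.6122; 2: 48.75; 3: 27.84.
Overall E[X²] = 0.24·40.6122 + 0.42·48.75 + 0.34·27.84 = 39.6875.

39.6875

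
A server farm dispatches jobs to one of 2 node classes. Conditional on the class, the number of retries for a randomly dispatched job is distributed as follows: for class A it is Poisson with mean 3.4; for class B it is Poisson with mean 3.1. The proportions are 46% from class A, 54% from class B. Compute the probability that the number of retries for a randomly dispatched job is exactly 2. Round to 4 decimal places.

0.2056

Conditional on each class, P(X = 2): A: 0.192898; B: 0.216461.
By total probability, P(X = 2) = 0.46·0.192898 + 0.54·0.216461 = 0.205622.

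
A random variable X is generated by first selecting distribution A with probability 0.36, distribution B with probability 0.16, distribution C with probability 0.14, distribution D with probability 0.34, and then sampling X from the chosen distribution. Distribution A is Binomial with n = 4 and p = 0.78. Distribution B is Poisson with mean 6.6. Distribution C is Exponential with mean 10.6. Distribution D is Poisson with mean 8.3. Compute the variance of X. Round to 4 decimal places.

27.4247

Per component, A: μ=3.12, E[X²]=10.4208; B: μ=6.6, E[X²]=50.16; C: μ=10.6, E[X²]=224.72; D: μ=8.3, E[X²]=77.19.
E[X] = 0.36·3.12 + 0.16·6.6 + 0.14·10.6 + 0.34·8.3 = 6.4852.
E[X²] = 0.36·10.4208 + 0.16·50.16 + 0.14·224.72 + 0.34·77.19 = 69.4825.
Var(X) = E[X²] − (E[X])² = 69.4825 − 42.0578 = 27.4247.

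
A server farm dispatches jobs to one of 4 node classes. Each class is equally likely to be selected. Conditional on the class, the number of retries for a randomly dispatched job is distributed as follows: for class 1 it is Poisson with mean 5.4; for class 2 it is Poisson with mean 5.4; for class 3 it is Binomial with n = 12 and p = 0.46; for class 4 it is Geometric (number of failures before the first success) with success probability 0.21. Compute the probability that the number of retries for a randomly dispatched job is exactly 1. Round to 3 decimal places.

0.055

Conditional on each class, P(X = 1): 1: 0.0243895; 2: 0.0243895; 3: 0.0062845; 4: 0.1659.
By total probability, P(X = 1) = 0.25·0.0243895 + 0.25·0.0243895 + 0.25·0.0062845 + 0.25·0.1659 = 0.0552409.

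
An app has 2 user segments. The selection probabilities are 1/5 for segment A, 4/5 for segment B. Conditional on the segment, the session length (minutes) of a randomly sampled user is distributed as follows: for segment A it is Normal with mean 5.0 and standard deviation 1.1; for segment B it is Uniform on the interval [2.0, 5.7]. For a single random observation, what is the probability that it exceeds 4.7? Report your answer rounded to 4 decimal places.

Conditional on each segment, P(X > 4.7): A: 0.607469; B: 0.27027.
By total probability, P(X > 4.7) = 0.2·0.607469 + 0.8·0.27027 = 0.33771.

0.3377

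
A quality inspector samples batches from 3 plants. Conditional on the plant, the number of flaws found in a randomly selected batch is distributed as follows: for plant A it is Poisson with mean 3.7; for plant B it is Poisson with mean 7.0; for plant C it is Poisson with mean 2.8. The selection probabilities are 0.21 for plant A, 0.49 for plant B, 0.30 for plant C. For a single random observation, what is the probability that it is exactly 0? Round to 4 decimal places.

0.0239

Conditional on each plant, P(X = 0): A: 0.0247235; B: 0.000911882; C: 0.0608101.
By total probability, P(X = 0) = 0.21·0.0247235 + 0.49·0.000911882 + 0.3·0.0608101 = 0.0238818.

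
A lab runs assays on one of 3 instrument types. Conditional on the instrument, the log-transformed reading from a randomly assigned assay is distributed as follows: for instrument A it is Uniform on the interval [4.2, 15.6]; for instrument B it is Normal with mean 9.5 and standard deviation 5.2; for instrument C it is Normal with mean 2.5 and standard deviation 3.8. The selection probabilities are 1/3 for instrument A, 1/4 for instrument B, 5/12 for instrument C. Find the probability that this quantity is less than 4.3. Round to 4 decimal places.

0.3268

Conditional on each instrument, P(X < 4.3): A: 0.00877193; B: 0.158655; C: 0.682137.
By total probability, P(X < 4.3) = 0.333333·0.00877193 + 0.25·0.158655 + 0.416667·0.682137 = 0.326812.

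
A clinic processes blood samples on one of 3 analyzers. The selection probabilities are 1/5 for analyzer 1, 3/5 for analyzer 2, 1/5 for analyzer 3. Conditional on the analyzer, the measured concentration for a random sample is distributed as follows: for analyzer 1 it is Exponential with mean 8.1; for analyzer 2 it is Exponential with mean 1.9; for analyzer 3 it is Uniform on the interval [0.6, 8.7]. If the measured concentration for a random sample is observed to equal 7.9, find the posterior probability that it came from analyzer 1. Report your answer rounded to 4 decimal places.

Likelihoods f(7.9 | ·): 1: 0.0465526; 2: 0.00823182; 3: 0.123457.
Posterior ∝ prior × likelihood. Numerator for 1: 0.2·0.0465526 = 0.00931052.
Normalizing constant: 0.2·0.0465526 + 0.6·0.00823182 + 0.2·0.123457 = 0.038941.
P(1 | observation) = 0.00931052 / 0.038941 = 0.239093.

0.2391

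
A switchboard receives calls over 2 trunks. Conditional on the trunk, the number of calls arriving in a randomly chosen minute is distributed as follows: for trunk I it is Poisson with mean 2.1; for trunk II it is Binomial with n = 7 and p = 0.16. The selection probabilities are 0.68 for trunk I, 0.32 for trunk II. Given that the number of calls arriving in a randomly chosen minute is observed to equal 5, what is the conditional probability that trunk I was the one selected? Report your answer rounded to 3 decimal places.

0.983

Likelihoods P(X=5 | ·): I: 0.041677; II: 0.00155374.
Posterior ∝ prior × likelihood. Numerator for I: 0.68·0.041677 = 0.0283404.
Normalizing constant: 0.68·0.041677 + 0.32·0.00155374 = 0.0288376.
P(I | observation) = 0.0283404 / 0.0288376 = 0.982759.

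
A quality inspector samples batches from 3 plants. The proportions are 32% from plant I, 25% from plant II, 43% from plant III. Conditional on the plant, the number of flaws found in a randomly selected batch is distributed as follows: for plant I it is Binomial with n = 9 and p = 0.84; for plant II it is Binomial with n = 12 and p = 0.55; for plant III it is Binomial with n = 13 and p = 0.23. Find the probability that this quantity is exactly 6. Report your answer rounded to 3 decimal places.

Conditional on each plant, P(X = 6): I: 0.120869; II: 0.212385; III: 0.040768.
By total probability, P(X = 6) = 0.32·0.120869 + 0.25·0.212385 + 0.43·0.040768 = 0.109304.

0.109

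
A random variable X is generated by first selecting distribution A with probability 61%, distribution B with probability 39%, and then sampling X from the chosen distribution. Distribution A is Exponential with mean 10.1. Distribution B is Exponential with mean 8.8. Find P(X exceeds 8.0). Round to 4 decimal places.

Conditional on each component, P(X > 8.0): A: 0.452902; B: 0.40289.
By total probability, P(X > 8.0) = 0.61·0.452902 + 0.39·0.40289 = 0.433398.

0.4334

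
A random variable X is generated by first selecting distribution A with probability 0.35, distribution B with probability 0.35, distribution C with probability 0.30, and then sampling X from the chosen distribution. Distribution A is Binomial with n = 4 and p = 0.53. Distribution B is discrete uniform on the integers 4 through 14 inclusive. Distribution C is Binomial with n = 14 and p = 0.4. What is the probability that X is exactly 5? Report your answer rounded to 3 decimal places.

0.094

Conditional on each component, P(X = 5): A: 0; B: 0.0909091; C: 0.206598.
By total probability, P(X = 5) = 0.35·0 + 0.35·0.0909091 + 0.3·0.206598 = 0.0937975.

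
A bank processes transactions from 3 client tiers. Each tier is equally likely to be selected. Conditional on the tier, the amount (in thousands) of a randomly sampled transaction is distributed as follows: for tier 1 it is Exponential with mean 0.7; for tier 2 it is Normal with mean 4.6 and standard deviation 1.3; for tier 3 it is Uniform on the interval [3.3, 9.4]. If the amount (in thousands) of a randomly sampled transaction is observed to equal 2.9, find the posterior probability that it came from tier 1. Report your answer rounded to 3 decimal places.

Likelihoods f(2.9 | ·): 1: 0.022682; 2: 0.130506; 3: 0.
Posterior ∝ prior × likelihood. Numerator for 1: 0.333333·0.022682 = 0.00756068.
Normalizing constant: 0.333333·0.022682 + 0.333333·0.130506 + 0.333333·0 = 0.0510628.
P(1 | observation) = 0.00756068 / 0.0510628 = 0.148066.

0.148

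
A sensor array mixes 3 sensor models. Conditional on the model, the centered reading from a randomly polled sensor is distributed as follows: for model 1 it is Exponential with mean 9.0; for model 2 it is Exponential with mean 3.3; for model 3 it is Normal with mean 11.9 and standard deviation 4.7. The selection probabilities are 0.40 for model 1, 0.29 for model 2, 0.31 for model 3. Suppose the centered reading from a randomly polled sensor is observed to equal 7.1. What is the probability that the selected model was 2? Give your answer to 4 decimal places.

Likelihoods f(7.1 | ·): 1: 0.0504833; 2: 0.0352448; 3: 0.0503879.
Posterior ∝ prior × likelihood. Numerator for 2: 0.29·0.0352448 = 0.010221.
Normalizing constant: 0.4·0.0504833 + 0.29·0.0352448 + 0.31·0.0503879 = 0.0460345.
P(2 | observation) = 0.010221 / 0.0460345 = 0.222029.

0.2220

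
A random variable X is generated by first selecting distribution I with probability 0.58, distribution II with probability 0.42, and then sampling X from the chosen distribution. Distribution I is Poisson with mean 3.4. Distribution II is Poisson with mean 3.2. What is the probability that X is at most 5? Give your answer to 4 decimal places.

0.8806

Conditional on each component, P(X ≤ 5): I: 0.870542; II: 0.894592.
By total probability, P(X ≤ 5) = 0.58·0.870542 + 0.42·0.894592 = 0.880643.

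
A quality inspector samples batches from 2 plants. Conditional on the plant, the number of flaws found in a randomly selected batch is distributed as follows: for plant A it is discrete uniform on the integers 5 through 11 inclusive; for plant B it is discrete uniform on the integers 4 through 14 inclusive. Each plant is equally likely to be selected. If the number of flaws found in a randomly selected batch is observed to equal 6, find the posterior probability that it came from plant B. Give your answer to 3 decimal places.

0.389

Likelihoods P(X=6 | ·): A: 0.142857; B: 0.0909091.
Posterior ∝ prior × likelihood. Numerator for B: 0.5·0.0909091 = 0.0454545.
Normalizing constant: 0.5·0.142857 + 0.5·0.0909091 = 0.116883.
P(B | observation) = 0.0454545 / 0.116883 = 0.388889.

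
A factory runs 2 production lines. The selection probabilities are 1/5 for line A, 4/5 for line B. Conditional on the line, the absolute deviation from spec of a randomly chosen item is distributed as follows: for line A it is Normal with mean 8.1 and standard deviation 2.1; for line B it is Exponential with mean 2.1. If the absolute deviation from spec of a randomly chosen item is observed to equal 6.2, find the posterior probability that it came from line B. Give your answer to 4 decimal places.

Likelihoods f(6.2 | ·): A: 0.126164; B: 0.0248644.
Posterior ∝ prior × likelihood. Numerator for B: 0.8·0.0248644 = 0.0198915.
Normalizing constant: 0.2·0.126164 + 0.8·0.0248644 = 0.0451243.
P(B | observation) = 0.0198915 / 0.0451243 = 0.440816.

0.4408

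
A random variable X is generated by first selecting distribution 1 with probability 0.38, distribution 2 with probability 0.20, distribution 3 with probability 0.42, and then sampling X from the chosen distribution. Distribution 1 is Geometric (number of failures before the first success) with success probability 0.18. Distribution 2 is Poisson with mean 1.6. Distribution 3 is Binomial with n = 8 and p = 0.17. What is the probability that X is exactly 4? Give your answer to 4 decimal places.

Conditional on each component, P(X = 4): 1: 0.0813819; 2: 0.0551312; 3: 0.0277464.
By total probability, P(X = 4) = 0.38·0.0813819 + 0.2·0.0551312 + 0.42·0.0277464 = 0.0536048.

0.0536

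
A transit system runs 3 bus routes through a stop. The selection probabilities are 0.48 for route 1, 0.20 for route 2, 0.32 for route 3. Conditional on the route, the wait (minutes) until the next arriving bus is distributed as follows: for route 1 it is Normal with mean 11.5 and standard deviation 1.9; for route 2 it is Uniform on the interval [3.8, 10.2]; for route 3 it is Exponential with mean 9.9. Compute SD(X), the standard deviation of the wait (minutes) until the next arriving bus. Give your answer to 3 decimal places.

Per component, 1: μ=11.5, E[X²]=135.86; 2: μ=7, E[X²]=52.4133; 3: μ=9.9, E[X²]=196.02.
E[X] = 0.48·11.5 + 0.2·7 + 0.32·9.9 = 10.088.
E[X²] = 0.48·135.86 + 0.2·52.4133 + 0.32·196.02 = 138.422.
Var(X) = E[X²] − (E[X])² = 138.422 − 101.768 = 36.6541.
SD(X) = √36.6541 = 6.05426.

6.054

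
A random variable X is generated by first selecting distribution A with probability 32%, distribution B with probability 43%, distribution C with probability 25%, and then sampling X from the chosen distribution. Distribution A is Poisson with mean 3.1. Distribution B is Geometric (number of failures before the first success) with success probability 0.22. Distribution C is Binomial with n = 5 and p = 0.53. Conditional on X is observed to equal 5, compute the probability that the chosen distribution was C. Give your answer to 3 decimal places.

0.145

Likelihoods P(X=5 | ·): A: 0.107477; B: 0.0635178; C: 0.0418195.
Posterior ∝ prior × likelihood. Numerator for C: 0.25·0.0418195 = 0.0104549.
Normalizing constant: 0.32·0.107477 + 0.43·0.0635178 + 0.25·0.0418195 = 0.0721601.
P(C | observation) = 0.0104549 / 0.0721601 = 0.144885.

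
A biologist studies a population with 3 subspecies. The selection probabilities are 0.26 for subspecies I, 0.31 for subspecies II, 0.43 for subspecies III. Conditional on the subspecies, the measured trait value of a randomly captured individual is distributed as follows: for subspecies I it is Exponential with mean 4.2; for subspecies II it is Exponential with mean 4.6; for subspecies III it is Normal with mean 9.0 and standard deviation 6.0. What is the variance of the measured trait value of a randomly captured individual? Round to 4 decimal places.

31.7955

Per component, I: μ=4.2, E[X²]=35.28; II: μ=4.6, E[X²]=42.32; III: μ=9, E[X²]=117.
E[X] = 0.26·4.2 + 0.31·4.6 + 0.43·9 = 6.388.
E[X²] = 0.26·35.28 + 0.31·42.32 + 0.43·117 = 72.602.
Var(X) = E[X²] − (E[X])² = 72.602 − 40.8065 = 31.7955.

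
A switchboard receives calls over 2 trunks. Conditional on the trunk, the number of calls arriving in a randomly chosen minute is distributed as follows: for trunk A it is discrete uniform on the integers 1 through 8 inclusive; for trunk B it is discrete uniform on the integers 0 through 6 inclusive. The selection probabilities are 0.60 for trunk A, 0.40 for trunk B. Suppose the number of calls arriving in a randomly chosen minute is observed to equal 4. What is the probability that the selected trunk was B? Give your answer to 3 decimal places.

Likelihoods P(X=4 | ·): A: 0.125; B: 0.142857.
Posterior ∝ prior × likelihood. Numerator for B: 0.4·0.142857 = 0.0571429.
Normalizing constant: 0.6·0.125 + 0.4·0.142857 = 0.132143.
P(B | observation) = 0.0571429 / 0.132143 = 0.432432.

0.432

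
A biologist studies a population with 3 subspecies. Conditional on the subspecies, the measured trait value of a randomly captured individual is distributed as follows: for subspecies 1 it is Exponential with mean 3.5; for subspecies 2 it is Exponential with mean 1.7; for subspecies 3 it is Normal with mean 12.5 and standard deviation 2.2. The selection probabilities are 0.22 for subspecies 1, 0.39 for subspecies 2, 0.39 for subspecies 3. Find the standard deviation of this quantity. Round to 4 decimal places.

5.5388

Per component, 1: μ=3.5, E[X²]=24.5; 2: μ=1.7, E[X²]=5.78; 3: μ=12.5, E[X²]=161.09.
E[X] = 0.22·3.5 + 0.39·1.7 + 0.39·12.5 = 6.308.
E[X²] = 0.22·24.5 + 0.39·5.78 + 0.39·161.09 = 70.4693.
Var(X) = E[X²] − (E[X])² = 70.4693 − 39.7909 = 30.6784.
SD(X) = √30.6784 = 5.53881.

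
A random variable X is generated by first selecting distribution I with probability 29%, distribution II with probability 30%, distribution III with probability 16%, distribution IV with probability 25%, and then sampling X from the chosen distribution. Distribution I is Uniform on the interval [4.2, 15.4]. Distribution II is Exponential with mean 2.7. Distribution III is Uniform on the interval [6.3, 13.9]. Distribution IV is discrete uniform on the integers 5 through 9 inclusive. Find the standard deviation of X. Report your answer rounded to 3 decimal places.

Per component, I: μ=9.8, E[X²]=106.493; II: μ=2.7, E[X²]=14.58; III: μ=10.1, E[X²]=106.823; IV: μ=7, E[X²]=51.
E[X] = 0.29·9.8 + 0.3·2.7 + 0.16·10.1 + 0.25·7 = 7.018.
E[X²] = 0.29·106.493 + 0.3·14.58 + 0.16·106.823 + 0.25·51 = 65.0988.
Var(X) = E[X²] − (E[X])² = 65.0988 − 49.2523 = 15.8465.
SD(X) = √15.8465 = 3.98076.

3.981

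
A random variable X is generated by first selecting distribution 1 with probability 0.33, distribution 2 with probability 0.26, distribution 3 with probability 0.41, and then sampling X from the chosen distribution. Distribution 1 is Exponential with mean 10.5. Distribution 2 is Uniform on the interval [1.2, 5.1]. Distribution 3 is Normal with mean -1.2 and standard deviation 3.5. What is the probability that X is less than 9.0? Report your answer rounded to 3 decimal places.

0.859

Conditional on each component, P(X < 9.0): 1: 0.575627; 2: 1; 3: 0.998217.
By total probability, P(X < 9.0) = 0.33·0.575627 + 0.26·1 + 0.41·0.998217 = 0.859226.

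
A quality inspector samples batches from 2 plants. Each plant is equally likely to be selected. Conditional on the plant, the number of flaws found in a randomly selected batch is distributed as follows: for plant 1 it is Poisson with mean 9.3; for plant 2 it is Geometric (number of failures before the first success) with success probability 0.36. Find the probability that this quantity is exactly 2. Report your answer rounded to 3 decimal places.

Conditional on each plant, P(X = 2): 1: 0.00395364; 2: 0.147456.
By total probability, P(X = 2) = 0.5·0.00395364 + 0.5·0.147456 = 0.0757048.

0.076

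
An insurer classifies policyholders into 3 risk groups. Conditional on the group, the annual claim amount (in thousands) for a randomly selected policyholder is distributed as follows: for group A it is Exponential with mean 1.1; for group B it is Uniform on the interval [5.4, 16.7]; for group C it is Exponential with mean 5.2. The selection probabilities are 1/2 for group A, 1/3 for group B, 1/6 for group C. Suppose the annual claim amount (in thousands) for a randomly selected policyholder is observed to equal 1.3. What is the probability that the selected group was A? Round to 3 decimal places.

0.848

Likelihoods f(1.3 | ·): A: 0.278837; B: 0; C: 0.149769.
Posterior ∝ prior × likelihood. Numerator for A: 0.5·0.278837 = 0.139418.
Normalizing constant: 0.5·0.278837 + 0.333333·0 + 0.166667·0.149769 = 0.16438.
P(A | observation) = 0.139418 / 0.16438 = 0.848147.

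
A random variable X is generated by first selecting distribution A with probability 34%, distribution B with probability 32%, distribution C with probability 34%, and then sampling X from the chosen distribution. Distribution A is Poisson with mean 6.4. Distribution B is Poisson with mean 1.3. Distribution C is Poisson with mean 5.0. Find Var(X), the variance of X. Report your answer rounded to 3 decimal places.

Per component, A: μ=6.4, E[X²]=47.36; B: μ=1.3, E[X²]=2.99; C: μ=5, E[X²]=30.
E[X] = 0.34·6.4 + 0.32·1.3 + 0.34·5 = 4.292.
E[X²] = 0.34·47.36 + 0.32·2.99 + 0.34·30 = 27.2592.
Var(X) = E[X²] − (E[X])² = 27.2592 − 18.4213 = 8.83794.

8.838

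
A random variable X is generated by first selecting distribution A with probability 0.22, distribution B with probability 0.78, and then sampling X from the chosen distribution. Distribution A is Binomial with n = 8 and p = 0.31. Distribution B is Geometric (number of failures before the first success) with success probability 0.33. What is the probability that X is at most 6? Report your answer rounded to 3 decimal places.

Conditional on each component, P(X ≤ 6): A: 0.998396; B: 0.939393.
By total probability, P(X ≤ 6) = 0.22·0.998396 + 0.78·0.939393 = 0.952374.

0.952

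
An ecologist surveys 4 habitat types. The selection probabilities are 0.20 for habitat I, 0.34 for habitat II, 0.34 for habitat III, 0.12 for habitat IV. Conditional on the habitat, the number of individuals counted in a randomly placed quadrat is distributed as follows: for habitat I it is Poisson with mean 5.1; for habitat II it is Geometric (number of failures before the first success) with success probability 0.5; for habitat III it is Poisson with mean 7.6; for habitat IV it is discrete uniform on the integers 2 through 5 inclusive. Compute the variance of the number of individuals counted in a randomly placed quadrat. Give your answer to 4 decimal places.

Per component, I: μ=5.1, E[X²]=31.11; II: μ=1, E[X²]=3; III: μ=7.6, E[X²]=65.36; IV: μ=3.5, E[X²]=13.5.
E[X] = 0.2·5.1 + 0.34·1 + 0.34·7.6 + 0.12·3.5 = 4.364.
E[X²] = 0.2·31.11 + 0.34·3 + 0.34·65.36 + 0.12·13.5 = 31.0844.
Var(X) = E[X²] − (E[X])² = 31.0844 − 19.0445 = 12.0399.

12.0399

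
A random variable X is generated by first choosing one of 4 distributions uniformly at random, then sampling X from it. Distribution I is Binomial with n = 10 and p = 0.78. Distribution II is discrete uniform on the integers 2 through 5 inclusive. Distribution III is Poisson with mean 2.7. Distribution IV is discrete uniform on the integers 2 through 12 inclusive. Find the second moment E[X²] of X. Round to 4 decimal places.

For each component E[X²] = Var + (mean)², giving I: 62.556; II: 13.5; III: 9.99; IV: 59.
Overall E[X²] = 0.25·62.556 + 0.25·13.5 + 0.25·9.99 + 0.25·59 = 36.2615.

36.2615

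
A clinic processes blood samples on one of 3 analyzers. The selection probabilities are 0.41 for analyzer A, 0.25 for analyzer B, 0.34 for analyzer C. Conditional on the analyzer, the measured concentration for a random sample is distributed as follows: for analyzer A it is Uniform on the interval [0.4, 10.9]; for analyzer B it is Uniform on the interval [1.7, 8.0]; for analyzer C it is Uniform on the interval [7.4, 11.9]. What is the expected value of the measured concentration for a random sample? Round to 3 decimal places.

6.810

Component means — A: 5.65; B: 4.85; C: 9.65.
E[X] = 0.41·5.65 + 0.25·4.85 + 0.34·9.65 = 6.81.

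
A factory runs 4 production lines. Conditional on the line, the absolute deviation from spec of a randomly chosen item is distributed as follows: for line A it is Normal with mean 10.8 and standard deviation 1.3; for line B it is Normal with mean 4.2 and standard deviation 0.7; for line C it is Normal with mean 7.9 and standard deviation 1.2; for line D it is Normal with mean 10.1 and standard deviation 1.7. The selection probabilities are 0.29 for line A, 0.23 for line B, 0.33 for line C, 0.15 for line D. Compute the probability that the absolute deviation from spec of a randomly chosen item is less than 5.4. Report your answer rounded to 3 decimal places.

Conditional on each line, P(X < 5.4): A: 1.63467e-05; B: 0.956762; C: 0.0186104; D: 0.00284871.
By total probability, P(X < 5.4) = 0.29·1.63467e-05 + 0.23·0.956762 + 0.33·0.0186104 + 0.15·0.00284871 = 0.226629.

0.227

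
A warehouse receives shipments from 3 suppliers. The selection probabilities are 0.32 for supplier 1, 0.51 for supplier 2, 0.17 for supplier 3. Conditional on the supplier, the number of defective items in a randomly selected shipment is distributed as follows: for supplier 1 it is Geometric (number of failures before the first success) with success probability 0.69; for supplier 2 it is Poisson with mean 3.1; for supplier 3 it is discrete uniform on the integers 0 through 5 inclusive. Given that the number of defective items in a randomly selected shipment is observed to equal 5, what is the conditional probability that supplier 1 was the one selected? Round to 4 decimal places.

Likelihoods P(X=5 | ·): 1: 0.00197541; 2: 0.107477; 3: 0.166667.
Posterior ∝ prior × likelihood. Numerator for 1: 0.32·0.00197541 = 0.000632132.
Normalizing constant: 0.32·0.00197541 + 0.51·0.107477 + 0.17·0.166667 = 0.0837786.
P(1 | observation) = 0.000632132 / 0.0837786 = 0.00754527.

0.0075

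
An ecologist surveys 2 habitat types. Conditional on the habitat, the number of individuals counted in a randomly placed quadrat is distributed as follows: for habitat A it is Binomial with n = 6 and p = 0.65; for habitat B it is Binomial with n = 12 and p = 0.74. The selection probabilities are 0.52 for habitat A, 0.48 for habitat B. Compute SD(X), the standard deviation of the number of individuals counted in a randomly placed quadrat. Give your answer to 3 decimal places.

Per component, A: μ=3.9, E[X²]=16.575; B: μ=8.88, E[X²]=81.1632.
E[X] = 0.52·3.9 + 0.48·8.88 = 6.2904.
E[X²] = 0.52·16.575 + 0.48·81.1632 = 47.5773.
Var(X) = E[X²] − (E[X])² = 47.5773 − 39.5691 = 8.0082.
SD(X) = √8.0082 = 2.82988.

2.830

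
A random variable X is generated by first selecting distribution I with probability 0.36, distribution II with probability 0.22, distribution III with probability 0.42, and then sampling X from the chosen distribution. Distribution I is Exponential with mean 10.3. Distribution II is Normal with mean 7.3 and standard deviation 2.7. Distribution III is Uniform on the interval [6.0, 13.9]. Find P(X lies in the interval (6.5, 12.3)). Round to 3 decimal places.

Conditional on each component, P(6.5 < X < 12.3): I: 0.229069; II: 0.584475; III: 0.734177.
By total probability, P(6.5 < X < 12.3) = 0.36·0.229069 + 0.22·0.584475 + 0.42·0.734177 = 0.519404.

0.519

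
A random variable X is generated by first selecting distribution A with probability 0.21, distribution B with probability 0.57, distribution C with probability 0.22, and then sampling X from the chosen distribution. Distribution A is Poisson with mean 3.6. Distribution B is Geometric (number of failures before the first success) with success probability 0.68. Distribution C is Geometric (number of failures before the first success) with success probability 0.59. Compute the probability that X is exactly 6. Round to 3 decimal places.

0.018

Conditional on each component, P(X = 6): A: 0.0826081; B: 0.000730144; C: 0.00280256.
By total probability, P(X = 6) = 0.21·0.0826081 + 0.57·0.000730144 + 0.22·0.00280256 = 0.0183804.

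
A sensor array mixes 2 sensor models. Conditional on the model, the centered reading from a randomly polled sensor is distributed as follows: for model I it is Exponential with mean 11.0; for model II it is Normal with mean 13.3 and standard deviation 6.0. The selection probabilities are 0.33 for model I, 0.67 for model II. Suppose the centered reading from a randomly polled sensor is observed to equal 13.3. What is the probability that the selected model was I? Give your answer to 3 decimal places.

0.167

Likelihoods f(13.3 | ·): I: 0.0271335; II: 0.0664904.
Posterior ∝ prior × likelihood. Numerator for I: 0.33·0.0271335 = 0.00895405.
Normalizing constant: 0.33·0.0271335 + 0.67·0.0664904 = 0.0535026.
P(I | observation) = 0.00895405 / 0.0535026 = 0.167357.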